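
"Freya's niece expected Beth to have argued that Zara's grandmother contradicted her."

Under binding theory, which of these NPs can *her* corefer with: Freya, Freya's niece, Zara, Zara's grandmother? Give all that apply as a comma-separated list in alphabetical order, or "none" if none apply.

Freya, Freya's niece, Zara

*her* is a pronoun; Principle B requires it to be free in its binding domain — the clause headed by 'contradicted'.
— Freya: possessor inside the subject DP of the matrix clause; does not c-command the pronoun — Principle B does not apply; allowed.
— Freya's niece: subject of the matrix clause; c-commands the pronoun but lies outside its binding domain — allowed.
— Zara: possessor inside the subject DP of the clause headed by 'contradicted'; does not c-command the pronoun — Principle B does not apply; allowed.
— Zara's grandmother: subject of the clause headed by 'contradicted'; c-commands the pronoun within its binding domain — blocked (Principle B).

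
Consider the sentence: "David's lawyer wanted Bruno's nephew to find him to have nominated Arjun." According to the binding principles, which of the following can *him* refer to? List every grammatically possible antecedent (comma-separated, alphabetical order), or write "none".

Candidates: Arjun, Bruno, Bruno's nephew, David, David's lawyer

Bruno, David, David's lawyer

*him* is a pronoun; Principle B requires it to be free in its binding domain — the clause headed by 'find'.
— Arjun: object of the clause headed by 'nominated'; is c-commanded by the pronoun; coreference would bind this R-expression — blocked (Principle C).
— Bruno: possessor inside the subject DP of the clause headed by 'find'; does not c-command the pronoun — Principle B does not apply; allowed.
— Bruno's nephew: subject of the clause headed by 'find'; c-commands the pronoun within its binding domain — blocked (Principle B).
— David: possessor inside the subject DP of the matrix clause; does not c-command the pronoun — Principle B does not apply; allowed.
— David's lawyer: subject of the matrix clause; c-commands the pronoun but lies outside its binding domain — allowed.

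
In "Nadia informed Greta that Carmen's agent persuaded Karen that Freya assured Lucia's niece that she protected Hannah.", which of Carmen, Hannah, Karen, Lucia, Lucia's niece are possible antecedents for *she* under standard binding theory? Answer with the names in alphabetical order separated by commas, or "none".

*she* is a pronoun; Principle B requires it to be free in its binding domain — the clause headed by 'protected'.
— Carmen: possessor inside the subject DP of the clause headed by 'persuaded'; does not c-command the pronoun — Principle B does not apply; allowed.
— Hannah: object of the clause headed by 'protected'; is c-commanded by the pronoun; coreference would bind this R-expression — blocked (Principle C).
— Karen: object of the clause headed by 'persuaded'; c-commands the pronoun but lies outside its binding domain — allowed.
— Lucia: possessor inside the object DP of the clause headed by 'assured'; does not c-command the pronoun — Principle B does not apply; allowed.
— Lucia's niece: object of the clause headed by 'assured'; c-commands the pronoun but lies outside its binding domain — allowed.

Carmen, Karen, Lucia, Lucia's niece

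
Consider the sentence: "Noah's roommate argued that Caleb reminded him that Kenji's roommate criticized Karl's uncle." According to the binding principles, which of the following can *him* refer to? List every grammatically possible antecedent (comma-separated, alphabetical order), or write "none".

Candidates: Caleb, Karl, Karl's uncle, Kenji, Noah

*him* is a pronoun; Principle B requires it to be free in its binding domain — the clause headed by 'reminded'.
— Caleb: subject of the clause headed by 'reminded'; c-commands the pronoun within its binding domain — blocked (Principle B).
— Karl: possessor inside the object DP of the clause headed by 'criticized'; is c-commanded by the pronoun; coreference would bind this R-expression — blocked (Principle C).
— Karl's uncle: object of the clause headed by 'criticized'; is c-commanded by the pronoun; coreference would bind this R-expression — blocked (Principle C).
— Kenji: possessor inside the subject DP of the clause headed by 'criticized'; is c-commanded by the pronoun; coreference would bind this R-expression — blocked (Principle C).
— Noah: possessor inside the subject DP of the matrix clause; does not c-command the pronoun — Principle B does not apply; allowed.

Noah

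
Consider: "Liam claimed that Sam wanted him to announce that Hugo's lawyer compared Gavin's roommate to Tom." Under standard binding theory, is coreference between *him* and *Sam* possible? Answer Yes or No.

*Sam* is an R-expression; Principle C requires it to be free (not bound by any c-commanding expression).
— him: subject of the clause headed by 'announce'; the R-expression locally c-commands the pronoun — coreference blocked (Principle B on the pronoun).

No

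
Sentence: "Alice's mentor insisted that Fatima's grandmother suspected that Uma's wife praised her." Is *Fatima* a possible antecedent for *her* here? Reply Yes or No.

*her* is a pronoun; Principle B requires it to be free in its binding domain — the clause headed by 'praised'.
— Fatima: possessor inside the subject DP of the clause headed by 'suspected'; does not c-command the pronoun — Principle B does not apply; allowed.

Yes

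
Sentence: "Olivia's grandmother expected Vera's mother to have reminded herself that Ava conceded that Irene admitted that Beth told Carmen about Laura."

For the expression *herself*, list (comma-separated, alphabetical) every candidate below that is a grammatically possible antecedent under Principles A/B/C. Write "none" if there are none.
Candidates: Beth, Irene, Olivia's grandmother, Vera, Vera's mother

Vera's mother

*herself* is a reflexive; Principle A requires it to be bound within its binding domain — the clause headed by 'reminded'.
— Beth: subject of the clause headed by 'told'; does not c-command the reflexive — cannot bind it (Principle A).
— Irene: subject of the clause headed by 'admitted'; does not c-command the reflexive — cannot bind it (Principle A).
— Olivia's grandmother: subject of the matrix clause; c-commands the reflexive but lies outside its binding domain — cannot bind it (Principle A).
— Vera: possessor inside the subject DP of the clause headed by 'reminded'; does not c-command the reflexive — cannot bind it (Principle A).
— Vera's mother: subject of the clause headed by 'reminded'; c-commands the reflexive within its binding domain — allowed (Principle A).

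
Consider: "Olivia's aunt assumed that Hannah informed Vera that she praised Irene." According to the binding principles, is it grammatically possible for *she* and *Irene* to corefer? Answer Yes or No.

No

*she* is a pronoun; Principle B requires it to be free in its binding domain — the clause headed by 'praised'.
— Irene: object of the clause headed by 'praised'; is c-commanded by the pronoun; coreference would bind this R-expression — blocked (Principle C).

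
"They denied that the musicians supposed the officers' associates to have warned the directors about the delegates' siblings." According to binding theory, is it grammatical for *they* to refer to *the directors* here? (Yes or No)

*the directors* is an R-expression; Principle C requires it to be free (not bound by any c-commanding expression).
— they: subject of the matrix clause; the pronoun c-commands the R-expression — coreference blocked (Principle C).

No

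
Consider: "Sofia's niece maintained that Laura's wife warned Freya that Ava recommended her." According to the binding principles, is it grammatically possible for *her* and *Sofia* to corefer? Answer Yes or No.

*her* is a pronoun; Principle B requires it to be free in its binding domain — the clause headed by 'recommended'.
— Sofia: possessor inside the subject DP of the matrix clause; does not c-command the pronoun — Principle B does not apply; allowed.

Yes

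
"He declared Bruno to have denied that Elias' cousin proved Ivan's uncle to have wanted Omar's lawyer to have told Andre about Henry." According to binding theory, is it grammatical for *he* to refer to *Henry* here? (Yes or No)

*Henry* is an R-expression; Principle C requires it to be free (not bound by any c-commanding expression).
— he: subject of the matrix clause; the pronoun c-commands the R-expression — coreference blocked (Principle C).

No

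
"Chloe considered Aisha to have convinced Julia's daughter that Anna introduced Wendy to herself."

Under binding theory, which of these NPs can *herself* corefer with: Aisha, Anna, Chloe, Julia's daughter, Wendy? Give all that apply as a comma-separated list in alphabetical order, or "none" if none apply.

Anna, Wendy

*herself* is a reflexive; Principle A requires it to be bound within its binding domain — the clause headed by 'introduced'.
— Aisha: subject of the clause headed by 'convinced'; c-commands the reflexive but lies outside its binding domain — cannot bind it (Principle A).
— Anna: subject of the clause headed by 'introduced'; c-commands the reflexive within its binding domain — allowed (Principle A).
— Chloe: subject of the matrix clause; c-commands the reflexive but lies outside its binding domain — cannot bind it (Principle A).
— Julia's daughter: object of the clause headed by 'convinced'; c-commands the reflexive but lies outside its binding domain — cannot bind it (Principle A).
— Wendy: object of the clause headed by 'introduced'; c-commands the reflexive within its binding domain — allowed (Principle A).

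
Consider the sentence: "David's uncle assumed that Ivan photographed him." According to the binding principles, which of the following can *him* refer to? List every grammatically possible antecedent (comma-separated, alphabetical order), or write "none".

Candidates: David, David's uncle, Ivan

*him* is a pronoun; Principle B requires it to be free in its binding domain — the clause headed by 'photographed'.
— David: possessor inside the subject DP of the matrix clause; does not c-command the pronoun — Principle B does not apply; allowed.
— David's uncle: subject of the matrix clause; c-commands the pronoun but lies outside its binding domain — allowed.
— Ivan: subject of the clause headed by 'photographed'; c-commands the pronoun within its binding domain — blocked (Principle B).

David, David's uncle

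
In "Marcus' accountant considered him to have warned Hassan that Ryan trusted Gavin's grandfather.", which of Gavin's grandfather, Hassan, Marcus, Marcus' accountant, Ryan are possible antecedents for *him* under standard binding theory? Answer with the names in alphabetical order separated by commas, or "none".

Marcus

*him* is a pronoun; Principle B requires it to be free in its binding domain — the matrix clause.
— Gavin's grandfather: object of the clause headed by 'trusted'; is c-commanded by the pronoun; coreference would bind this R-expression — blocked (Principle C).
— Hassan: object of the clause headed by 'warned'; is c-commanded by the pronoun; coreference would bind this R-expression — blocked (Principle C).
— Marcus: possessor inside the subject DP of the matrix clause; does not c-command the pronoun — Principle B does not apply; allowed.
— Marcus' accountant: subject of the matrix clause; c-commands the pronoun within its binding domain — blocked (Principle B).
— Ryan: subject of the clause headed by 'trusted'; is c-commanded by the pronoun; coreference would bind this R-expression — blocked (Principle C).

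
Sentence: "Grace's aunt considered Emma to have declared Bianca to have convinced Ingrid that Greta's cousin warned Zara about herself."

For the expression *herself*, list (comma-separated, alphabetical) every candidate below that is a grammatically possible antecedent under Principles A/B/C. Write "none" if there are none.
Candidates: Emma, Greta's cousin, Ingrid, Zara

Greta's cousin, Zara

*herself* is a reflexive; Principle A requires it to be bound within its binding domain — the clause headed by 'warned'.
— Emma: subject of the clause headed by 'declared'; c-commands the reflexive but lies outside its binding domain — cannot bind it (Principle A).
— Greta's cousin: subject of the clause headed by 'warned'; c-commands the reflexive within its binding domain — allowed (Principle A).
— Ingrid: object of the clause headed by 'convinced'; c-commands the reflexive but lies outside its binding domain — cannot bind it (Principle A).
— Zara: object of the clause headed by 'warned'; c-commands the reflexive within its binding domain — allowed (Principle A).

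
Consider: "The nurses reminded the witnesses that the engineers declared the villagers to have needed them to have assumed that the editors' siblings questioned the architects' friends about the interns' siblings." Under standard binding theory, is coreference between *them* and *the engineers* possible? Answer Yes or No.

*the engineers* is an R-expression; Principle C requires it to be free (not bound by any c-commanding expression).
— them: subject of the clause headed by 'assumed'; the pronoun does not c-command the R-expression — coreference allowed.

Yes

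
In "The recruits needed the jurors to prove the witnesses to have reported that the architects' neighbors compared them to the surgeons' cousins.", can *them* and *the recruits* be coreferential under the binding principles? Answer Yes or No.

*the recruits* is an R-expression; Principle C requires it to be free (not bound by any c-commanding expression).
— them: object of the clause headed by 'compared'; the pronoun does not c-command the R-expression — coreference allowed.

Yes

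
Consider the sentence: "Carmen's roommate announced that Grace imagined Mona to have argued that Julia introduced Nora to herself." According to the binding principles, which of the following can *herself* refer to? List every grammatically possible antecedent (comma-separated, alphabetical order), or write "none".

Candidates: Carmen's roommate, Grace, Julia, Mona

*herself* is a reflexive; Principle A requires it to be bound within its binding domain — the clause headed by 'introduced'.
— Carmen's roommate: subject of the matrix clause; c-commands the reflexive but lies outside its binding domain — cannot bind it (Principle A).
— Grace: subject of the clause headed by 'imagined'; c-commands the reflexive but lies outside its binding domain — cannot bind it (Principle A).
— Julia: subject of the clause headed by 'introduced'; c-commands the reflexive within its binding domain — allowed (Principle A).
— Mona: subject of the clause headed by 'argued'; c-commands the reflexive but lies outside its binding domain — cannot bind it (Principle A).

Julia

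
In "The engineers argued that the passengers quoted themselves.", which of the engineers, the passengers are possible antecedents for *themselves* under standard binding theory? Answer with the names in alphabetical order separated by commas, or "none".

the passengers

*themselves* is a reflexive; Principle A requires it to be bound within its binding domain — the clause headed by 'quoted'.
— the engineers: subject of the matrix clause; c-commands the reflexive but lies outside its binding domain — cannot bind it (Principle A).
— the passengers: subject of the clause headed by 'quoted'; c-commands the reflexive within its binding domain — allowed (Principle A).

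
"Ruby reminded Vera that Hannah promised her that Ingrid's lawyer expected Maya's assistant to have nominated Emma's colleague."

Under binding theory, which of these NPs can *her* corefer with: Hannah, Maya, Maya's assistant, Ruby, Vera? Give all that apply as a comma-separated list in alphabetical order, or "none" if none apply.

Ruby, Vera

*her* is a pronoun; Principle B requires it to be free in its binding domain — the clause headed by 'promised'.
— Hannah: subject of the clause headed by 'promised'; c-commands the pronoun within its binding domain — blocked (Principle B).
— Maya: possessor inside the subject DP of the clause headed by 'nominated'; is c-commanded by the pronoun; coreference would bind this R-expression — blocked (Principle C).
— Maya's assistant: subject of the clause headed by 'nominated'; is c-commanded by the pronoun; coreference would bind this R-expression — blocked (Principle C).
— Ruby: subject of the matrix clause; c-commands the pronoun but lies outside its binding domain — allowed.
— Vera: object of the matrix clause; c-commands the pronoun but lies outside its binding domain — allowed.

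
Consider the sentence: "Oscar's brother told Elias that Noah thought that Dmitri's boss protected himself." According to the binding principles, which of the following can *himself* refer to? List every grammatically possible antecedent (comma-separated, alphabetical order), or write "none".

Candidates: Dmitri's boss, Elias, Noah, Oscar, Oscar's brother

Dmitri's boss

*himself* is a reflexive; Principle A requires it to be bound within its binding domain — the clause headed by 'protected'.
— Dmitri's boss: subject of the clause headed by 'protected'; c-commands the reflexive within its binding domain — allowed (Principle A).
— Elias: object of the matrix clause; c-commands the reflexive but lies outside its binding domain — cannot bind it (Principle A).
— Noah: subject of the clause headed by 'thought'; c-commands the reflexive but lies outside its binding domain — cannot bind it (Principle A).
— Oscar: possessor inside the subject DP of the matrix clause; does not c-command the reflexive — cannot bind it (Principle A).
— Oscar's brother: subject of the matrix clause; c-commands the reflexive but lies outside its binding domain — cannot bind it (Principle A).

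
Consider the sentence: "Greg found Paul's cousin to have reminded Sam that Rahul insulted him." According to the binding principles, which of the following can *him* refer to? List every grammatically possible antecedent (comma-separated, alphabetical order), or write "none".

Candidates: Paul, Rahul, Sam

*him* is a pronoun; Principle B requires it to be free in its binding domain — the clause headed by 'insulted'.
— Paul: possessor inside the subject DP of the clause headed by 'reminded'; does not c-command the pronoun — Principle B does not apply; allowed.
— Rahul: subject of the clause headed by 'insulted'; c-commands the pronoun within its binding domain — blocked (Principle B).
— Sam: object of the clause headed by 'reminded'; c-commands the pronoun but lies outside its binding domain — allowed.

Paul, Sam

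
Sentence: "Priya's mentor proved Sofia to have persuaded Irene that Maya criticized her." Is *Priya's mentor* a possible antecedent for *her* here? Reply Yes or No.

*her* is a pronoun; Principle B requires it to be free in its binding domain — the clause headed by 'criticized'.
— Priya's mentor: subject of the matrix clause; c-commands the pronoun but lies outside its binding domain — allowed.

Yes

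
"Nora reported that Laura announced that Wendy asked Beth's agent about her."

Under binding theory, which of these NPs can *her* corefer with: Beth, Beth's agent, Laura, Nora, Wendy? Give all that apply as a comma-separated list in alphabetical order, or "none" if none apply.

Beth, Laura, Nora

*her* is a pronoun; Principle B requires it to be free in its binding domain — the clause headed by 'asked'.
— Beth: possessor inside the object DP of the clause headed by 'asked'; does not c-command the pronoun — Principle B does not apply; allowed.
— Beth's agent: object of the clause headed by 'asked'; c-commands the pronoun within its binding domain — blocked (Principle B).
— Laura: subject of the clause headed by 'announced'; c-commands the pronoun but lies outside its binding domain — allowed.
— Nora: subject of the matrix clause; c-commands the pronoun but lies outside its binding domain — allowed.
— Wendy: subject of the clause headed by 'asked'; c-commands the pronoun within its binding domain — blocked (Principle B).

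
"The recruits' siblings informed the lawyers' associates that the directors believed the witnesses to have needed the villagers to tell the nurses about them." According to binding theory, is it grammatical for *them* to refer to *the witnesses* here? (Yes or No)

Yes

*the witnesses* is an R-expression; Principle C requires it to be free (not bound by any c-commanding expression).
— them: second object of the clause headed by 'tell'; the pronoun does not c-command the R-expression — coreference allowed.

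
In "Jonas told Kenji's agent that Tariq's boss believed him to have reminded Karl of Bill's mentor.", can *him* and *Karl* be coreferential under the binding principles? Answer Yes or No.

No

*Karl* is an R-expression; Principle C requires it to be free (not bound by any c-commanding expression).
— him: subject of the clause headed by 'reminded'; the pronoun c-commands the R-expression — coreference blocked (Principle C).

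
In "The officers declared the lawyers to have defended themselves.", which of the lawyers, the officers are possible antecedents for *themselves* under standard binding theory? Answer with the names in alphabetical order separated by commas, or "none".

the lawyers

*themselves* is a reflexive; Principle A requires it to be bound within its binding domain — the clause headed by 'defended'.
— the lawyers: subject of the clause headed by 'defended'; c-commands the reflexive within its binding domain — allowed (Principle A).
— the officers: subject of the matrix clause; c-commands the reflexive but lies outside its binding domain — cannot bind it (Principle A).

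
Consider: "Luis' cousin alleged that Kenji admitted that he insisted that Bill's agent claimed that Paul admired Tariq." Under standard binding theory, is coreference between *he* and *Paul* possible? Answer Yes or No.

No

*Paul* is an R-expression; Principle C requires it to be free (not bound by any c-commanding expression).
— he: subject of the clause headed by 'insisted'; the pronoun c-commands the R-expression — coreference blocked (Principle C).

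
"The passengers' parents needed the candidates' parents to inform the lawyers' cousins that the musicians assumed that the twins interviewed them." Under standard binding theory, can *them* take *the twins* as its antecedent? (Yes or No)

*them* is a pronoun; Principle B requires it to be free in its binding domain — the clause headed by 'interviewed'.
— the twins: subject of the clause headed by 'interviewed'; c-commands the pronoun within its binding domain — blocked (Principle B).

No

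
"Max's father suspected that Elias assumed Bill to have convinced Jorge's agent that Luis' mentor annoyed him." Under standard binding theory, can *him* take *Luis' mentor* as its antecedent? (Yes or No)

*him* is a pronoun; Principle B requires it to be free in its binding domain — the clause headed by 'annoyed'.
— Luis' mentor: subject of the clause headed by 'annoyed'; c-commands the pronoun within its binding domain — blocked (Principle B).

No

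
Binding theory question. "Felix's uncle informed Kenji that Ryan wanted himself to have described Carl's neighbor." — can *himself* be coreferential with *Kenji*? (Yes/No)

No

*himself* is a reflexive; Principle A requires it to be bound within its binding domain — the clause headed by 'wanted'.
— Kenji: object of the matrix clause; c-commands the reflexive but lies outside its binding domain — cannot bind it (Principle A).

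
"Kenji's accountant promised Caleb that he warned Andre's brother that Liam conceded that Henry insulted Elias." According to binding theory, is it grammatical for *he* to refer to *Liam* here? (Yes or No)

No

*Liam* is an R-expression; Principle C requires it to be free (not bound by any c-commanding expression).
— he: subject of the clause headed by 'warned'; the pronoun c-commands the R-expression — coreference blocked (Principle C).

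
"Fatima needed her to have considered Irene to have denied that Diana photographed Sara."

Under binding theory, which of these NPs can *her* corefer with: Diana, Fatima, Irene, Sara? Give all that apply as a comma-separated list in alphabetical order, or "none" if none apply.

*her* is a pronoun; Principle B requires it to be free in its binding domain — the matrix clause.
— Diana: subject of the clause headed by 'photographed'; is c-commanded by the pronoun; coreference would bind this R-expression — blocked (Principle C).
— Fatima: subject of the matrix clause; c-commands the pronoun within its binding domain — blocked (Principle B).
— Irene: subject of the clause headed by 'denied'; is c-commanded by the pronoun; coreference would bind this R-expression — blocked (Principle C).
— Sara: object of the clause headed by 'photographed'; is c-commanded by the pronoun; coreference would bind this R-expression — blocked (Principle C).

none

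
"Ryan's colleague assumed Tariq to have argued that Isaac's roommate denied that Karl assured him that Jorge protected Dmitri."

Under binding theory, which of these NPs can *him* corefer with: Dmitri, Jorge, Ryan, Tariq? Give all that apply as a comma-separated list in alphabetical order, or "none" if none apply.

*him* is a pronoun; Principle B requires it to be free in its binding domain — the clause headed by 'assured'.
— Dmitri: object of the clause headed by 'protected'; is c-commanded by the pronoun; coreference would bind this R-expression — blocked (Principle C).
— Jorge: subject of the clause headed by 'protected'; is c-commanded by the pronoun; coreference would bind this R-expression — blocked (Principle C).
— Ryan: possessor inside the subject DP of the matrix clause; does not c-command the pronoun — Principle B does not apply; allowed.
— Tariq: subject of the clause headed by 'argued'; c-commands the pronoun but lies outside its binding domain — allowed.

Ryan, Tariq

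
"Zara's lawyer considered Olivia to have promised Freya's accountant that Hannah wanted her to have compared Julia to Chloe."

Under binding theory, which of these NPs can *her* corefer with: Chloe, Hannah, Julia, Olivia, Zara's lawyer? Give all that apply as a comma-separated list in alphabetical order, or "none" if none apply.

Olivia, Zara's lawyer

*her* is a pronoun; Principle B requires it to be free in its binding domain — the clause headed by 'wanted'.
— Chloe: second object of the clause headed by 'compared'; is c-commanded by the pronoun; coreference would bind this R-expression — blocked (Principle C).
— Hannah: subject of the clause headed by 'wanted'; c-commands the pronoun within its binding domain — blocked (Principle B).
— Julia: object of the clause headed by 'compared'; is c-commanded by the pronoun; coreference would bind this R-expression — blocked (Principle C).
— Olivia: subject of the clause headed by 'promised'; c-commands the pronoun but lies outside its binding domain — allowed.
— Zara's lawyer: subject of the matrix clause; c-commands the pronoun but lies outside its binding domain — allowed.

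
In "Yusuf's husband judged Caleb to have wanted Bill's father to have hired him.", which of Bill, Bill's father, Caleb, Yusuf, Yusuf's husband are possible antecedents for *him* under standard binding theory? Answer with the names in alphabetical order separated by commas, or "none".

*him* is a pronoun; Principle B requires it to be free in its binding domain — the clause headed by 'hired'.
— Bill: possessor inside the subject DP of the clause headed by 'hired'; does not c-command the pronoun — Principle B does not apply; allowed.
— Bill's father: subject of the clause headed by 'hired'; c-commands the pronoun within its binding domain — blocked (Principle B).
— Caleb: subject of the clause headed by 'wanted'; c-commands the pronoun but lies outside its binding domain — allowed.
— Yusuf: possessor inside the subject DP of the matrix clause; does not c-command the pronoun — Principle B does not apply; allowed.
— Yusuf's husband: subject of the matrix clause; c-commands the pronoun but lies outside its binding domain — allowed.

Bill, Caleb, Yusuf, Yusuf's husband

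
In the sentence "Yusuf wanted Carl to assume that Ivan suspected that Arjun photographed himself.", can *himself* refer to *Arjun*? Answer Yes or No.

*himself* is a reflexive; Principle A requires it to be bound within its binding domain — the clause headed by 'photographed'.
— Arjun: subject of the clause headed by 'photographed'; c-commands the reflexive within its binding domain — allowed (Principle A).

Yes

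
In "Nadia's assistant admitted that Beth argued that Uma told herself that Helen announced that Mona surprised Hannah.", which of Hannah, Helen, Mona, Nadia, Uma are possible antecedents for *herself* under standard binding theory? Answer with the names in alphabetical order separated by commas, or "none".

Uma

*herself* is a reflexive; Principle A requires it to be bound within its binding domain — the clause headed by 'told'.
— Hannah: object of the clause headed by 'surprised'; does not c-command the reflexive — cannot bind it (Principle A).
— Helen: subject of the clause headed by 'announced'; does not c-command the reflexive — cannot bind it (Principle A).
— Mona: subject of the clause headed by 'surprised'; does not c-command the reflexive — cannot bind it (Principle A).
— Nadia: possessor inside the subject DP of the matrix clause; does not c-command the reflexive — cannot bind it (Principle A).
— Uma: subject of the clause headed by 'told'; c-commands the reflexive within its binding domain — allowed (Principle A).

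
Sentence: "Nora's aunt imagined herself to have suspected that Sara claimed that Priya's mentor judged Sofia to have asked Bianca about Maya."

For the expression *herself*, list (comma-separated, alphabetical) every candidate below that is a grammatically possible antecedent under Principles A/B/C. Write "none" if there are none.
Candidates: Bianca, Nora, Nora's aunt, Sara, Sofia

*herself* is a reflexive; Principle A requires it to be bound within its binding domain — the matrix clause.
— Bianca: object of the clause headed by 'asked'; does not c-command the reflexive — cannot bind it (Principle A).
— Nora: possessor inside the subject DP of the matrix clause; does not c-command the reflexive — cannot bind it (Principle A).
— Nora's aunt: subject of the matrix clause; c-commands the reflexive within its binding domain — allowed (Principle A).
— Sara: subject of the clause headed by 'claimed'; does not c-command the reflexive — cannot bind it (Principle A).
— Sofia: subject of the clause headed by 'asked'; does not c-command the reflexive — cannot bind it (Principle A).

Nora's aunt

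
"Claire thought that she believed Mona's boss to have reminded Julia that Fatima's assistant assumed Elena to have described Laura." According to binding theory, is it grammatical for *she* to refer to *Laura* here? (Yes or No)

*Laura* is an R-expression; Principle C requires it to be free (not bound by any c-commanding expression).
— she: subject of the clause headed by 'believed'; the pronoun c-commands the R-expression — coreference blocked (Principle C).

No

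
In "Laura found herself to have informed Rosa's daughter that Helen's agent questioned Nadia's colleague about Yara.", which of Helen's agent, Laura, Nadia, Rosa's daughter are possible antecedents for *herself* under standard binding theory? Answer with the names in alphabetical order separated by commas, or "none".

Laura

*herself* is a reflexive; Principle A requires it to be bound within its binding domain — the matrix clause.
— Helen's agent: subject of the clause headed by 'questioned'; does not c-command the reflexive — cannot bind it (Principle A).
— Laura: subject of the matrix clause; c-commands the reflexive within its binding domain — allowed (Principle A).
— Nadia: possessor inside the object DP of the clause headed by 'questioned'; does not c-command the reflexive — cannot bind it (Principle A).
— Rosa's daughter: object of the clause headed by 'informed'; does not c-command the reflexive — cannot bind it (Principle A).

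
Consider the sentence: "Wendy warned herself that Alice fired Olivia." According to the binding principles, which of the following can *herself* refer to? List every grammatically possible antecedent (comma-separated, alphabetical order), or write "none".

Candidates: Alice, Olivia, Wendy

Wendy

*herself* is a reflexive; Principle A requires it to be bound within its binding domain — the matrix clause.
— Alice: subject of the clause headed by 'fired'; does not c-command the reflexive — cannot bind it (Principle A).
— Olivia: object of the clause headed by 'fired'; does not c-command the reflexive — cannot bind it (Principle A).
— Wendy: subject of the matrix clause; c-commands the reflexive within its binding domain — allowed (Principle A).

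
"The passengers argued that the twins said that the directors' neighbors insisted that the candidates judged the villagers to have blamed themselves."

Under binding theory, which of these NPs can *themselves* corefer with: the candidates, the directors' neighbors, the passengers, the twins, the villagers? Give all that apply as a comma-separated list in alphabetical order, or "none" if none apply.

the villagers

*themselves* is a reflexive; Principle A requires it to be bound within its binding domain — the clause headed by 'blamed'.
— the candidates: subject of the clause headed by 'judged'; c-commands the reflexive but lies outside its binding domain — cannot bind it (Principle A).
— the directors' neighbors: subject of the clause headed by 'insisted'; c-commands the reflexive but lies outside its binding domain — cannot bind it (Principle A).
— the passengers: subject of the matrix clause; c-commands the reflexive but lies outside its binding domain — cannot bind it (Principle A).
— the twins: subject of the clause headed by 'said'; c-commands the reflexive but lies outside its binding domain — cannot bind it (Principle A).
— the villagers: subject of the clause headed by 'blamed'; c-commands the reflexive within its binding domain — allowed (Principle A).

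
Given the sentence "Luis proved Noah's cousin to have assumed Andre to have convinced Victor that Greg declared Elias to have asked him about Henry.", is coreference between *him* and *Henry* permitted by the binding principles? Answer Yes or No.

No

*him* is a pronoun; Principle B requires it to be free in its binding domain — the clause headed by 'asked'.
— Henry: second object of the clause headed by 'asked'; is c-commanded by the pronoun; coreference would bind this R-expression — blocked (Principle C).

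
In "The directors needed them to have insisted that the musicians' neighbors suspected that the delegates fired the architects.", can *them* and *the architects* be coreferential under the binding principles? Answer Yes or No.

No

*the architects* is an R-expression; Principle C requires it to be free (not bound by any c-commanding expression).
— them: subject of the clause headed by 'insisted'; the pronoun c-commands the R-expression — coreference blocked (Principle C).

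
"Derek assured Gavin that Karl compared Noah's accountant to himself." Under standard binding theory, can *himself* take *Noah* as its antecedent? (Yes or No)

No

*himself* is a reflexive; Principle A requires it to be bound within its binding domain — the clause headed by 'compared'.
— Noah: possessor inside the object DP of the clause headed by 'compared'; does not c-command the reflexive — cannot bind it (Principle A).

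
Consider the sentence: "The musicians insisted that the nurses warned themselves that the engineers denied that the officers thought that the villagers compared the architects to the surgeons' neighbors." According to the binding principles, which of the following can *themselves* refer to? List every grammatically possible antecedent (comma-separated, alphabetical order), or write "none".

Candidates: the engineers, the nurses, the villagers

the nurses

*themselves* is a reflexive; Principle A requires it to be bound within its binding domain — the clause headed by 'warned'.
— the engineers: subject of the clause headed by 'denied'; does not c-command the reflexive — cannot bind it (Principle A).
— the nurses: subject of the clause headed by 'warned'; c-commands the reflexive within its binding domain — allowed (Principle A).
— the villagers: subject of the clause headed by 'compared'; does not c-command the reflexive — cannot bind it (Principle A).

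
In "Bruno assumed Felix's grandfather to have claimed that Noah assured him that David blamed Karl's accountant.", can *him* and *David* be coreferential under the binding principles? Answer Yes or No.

No

*David* is an R-expression; Principle C requires it to be free (not bound by any c-commanding expression).
— him: object of the clause headed by 'assured'; the pronoun c-commands the R-expression — coreference blocked (Principle C).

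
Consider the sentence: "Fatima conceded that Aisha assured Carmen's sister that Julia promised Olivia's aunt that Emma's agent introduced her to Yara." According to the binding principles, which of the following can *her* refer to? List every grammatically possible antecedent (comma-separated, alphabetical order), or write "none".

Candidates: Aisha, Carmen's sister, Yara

Aisha, Carmen's sister

*her* is a pronoun; Principle B requires it to be free in its binding domain — the clause headed by 'introduced'.
— Aisha: subject of the clause headed by 'assured'; c-commands the pronoun but lies outside its binding domain — allowed.
— Carmen's sister: object of the clause headed by 'assured'; c-commands the pronoun but lies outside its binding domain — allowed.
— Yara: second object of the clause headed by 'introduced'; is c-commanded by the pronoun; coreference would bind this R-expression — blocked (Principle C).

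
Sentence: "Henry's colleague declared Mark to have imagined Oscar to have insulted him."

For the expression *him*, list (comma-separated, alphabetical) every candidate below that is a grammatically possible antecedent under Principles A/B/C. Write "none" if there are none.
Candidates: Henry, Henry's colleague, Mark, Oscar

*him* is a pronoun; Principle B requires it to be free in its binding domain — the clause headed by 'insulted'.
— Henry: possessor inside the subject DP of the matrix clause; does not c-command the pronoun — Principle B does not apply; allowed.
— Henry's colleague: subject of the matrix clause; c-commands the pronoun but lies outside its binding domain — allowed.
— Mark: subject of the clause headed by 'imagined'; c-commands the pronoun but lies outside its binding domain — allowed.
— Oscar: subject of the clause headed by 'insulted'; c-commands the pronoun within its binding domain — blocked (Principle B).

Henry, Henry's colleague, Mark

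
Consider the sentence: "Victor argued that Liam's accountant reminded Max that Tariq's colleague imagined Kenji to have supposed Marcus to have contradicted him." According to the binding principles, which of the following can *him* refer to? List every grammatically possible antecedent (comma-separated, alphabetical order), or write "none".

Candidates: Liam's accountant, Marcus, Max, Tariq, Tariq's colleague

*him* is a pronoun; Principle B requires it to be free in its binding domain — the clause headed by 'contradicted'.
— Liam's accountant: subject of the clause headed by 'reminded'; c-commands the pronoun but lies outside its binding domain — allowed.
— Marcus: subject of the clause headed by 'contradicted'; c-commands the pronoun within its binding domain — blocked (Principle B).
— Max: object of the clause headed by 'reminded'; c-commands the pronoun but lies outside its binding domain — allowed.
— Tariq: possessor inside the subject DP of the clause headed by 'imagined'; does not c-command the pronoun — Principle B does not apply; allowed.
— Tariq's colleague: subject of the clause headed by 'imagined'; c-commands the pronoun but lies outside its binding domain — allowed.

Liam's accountant, Max, Tariq, Tariq's colleague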